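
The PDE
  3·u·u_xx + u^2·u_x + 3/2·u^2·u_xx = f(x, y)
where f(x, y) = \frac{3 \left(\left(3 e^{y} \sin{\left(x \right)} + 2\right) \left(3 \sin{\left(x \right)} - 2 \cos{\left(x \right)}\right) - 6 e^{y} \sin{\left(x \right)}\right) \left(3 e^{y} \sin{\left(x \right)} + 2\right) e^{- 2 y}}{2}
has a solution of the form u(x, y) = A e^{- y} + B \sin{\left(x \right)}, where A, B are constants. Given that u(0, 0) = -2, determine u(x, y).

Substitute the ansatz u = A e^{- y} + B \sin{\left(x \right)} into the left-hand side.
Derivatives of the ansatz:
  u_xx = - B \sin{\left(x \right)}
  u_x = B \cos{\left(x \right)}
Term by term:
  3·u·u_xx = - 3 A B e^{- y} \sin{\left(x \right)} - 3 B^{2} \sin^{2}{\left(x \right)}
  u^2·u_x = A^{2} B e^{- 2 y} \cos{\left(x \right)} + 2 A B^{2} e^{- y} \sin{\left(x \right)} \cos{\left(x \right)} + B^{3} \sin^{2}{\left(x \right)} \cos{\left(x \right)}
  3/2·u^2·u_xx = - \frac{3 A^{2} B e^{- 2 y} \sin{\left(x \right)}}{2} - 3 A B^{2} e^{- y} \sin^{2}{\left(x \right)} - \frac{3 B^{3} \sin^{3}{\left(x \right)}}{2}
So the left-hand side equals
  - \frac{3 A^{2} B e^{- 2 y} \sin{\left(x \right)}}{2} + A^{2} B e^{- 2 y} \cos{\left(x \right)} - 3 A B^{2} e^{- y} \sin^{2}{\left(x \right)} + 2 A B^{2} e^{- y} \sin{\left(x \right)} \cos{\left(x \right)} - 3 A B e^{- y} \sin{\left(x \right)} - \frac{3 B^{3} \sin^{3}{\left(x \right)}}{2} + B^{3} \sin^{2}{\left(x \right)} \cos{\left(x \right)} - 3 B^{2} \sin^{2}{\left(x \right)}
This must equal f(x, y) identically; expanded, f = \frac{81 \sin^{3}{\left(x \right)}}{2} - 27 \sin^{2}{\left(x \right)} \cos{\left(x \right)} - 27 \sin^{2}{\left(x \right)} + 54 e^{- y} \sin^{2}{\left(x \right)} - 36 e^{- y} \sin{\left(x \right)} \cos{\left(x \right)} - 18 e^{- y} \sin{\left(x \right)} + 18 e^{- 2 y} \sin{\left(x \right)} - 12 e^{- 2 y} \cos{\left(x \right)}.
Matching coefficients of the independent functions:
  [e^{- 2 y} \sin{\left(x \right)}]:  - \frac{3 A^{2} B}{2} = 18
  [e^{- 2 y} \cos{\left(x \right)}]:  A^{2} B = -12
  [e^{- y} \sin{\left(x \right)}]:  - 3 A B = -18
  [e^{- y} \sin^{2}{\left(x \right)}]:  - 3 A B^{2} = 54
  [\sin^{2}{\left(x \right)} \cos{\left(x \right)}]:  B^{3} = -27
  [e^{- y} \sin{\left(x \right)} \cos{\left(x \right)}]:  2 A B^{2} = -36
  [\sin^{2}{\left(x \right)}]:  - 3 B^{2} = -27
  [\sin^{3}{\left(x \right)}]:  - \frac{3 B^{3}}{2} = \frac{81}{2}
Solving: A = -2, B = -3.
Check against the point condition:
  u(0, 0) = -2  ⟹  A = -2  ✓
Hence u(x, y) = - 3 \sin{\left(x \right)} - 2 e^{- y}.

Answer: u(x, y) = - 3 \sin{\left(x \right)} - 2 e^{- y}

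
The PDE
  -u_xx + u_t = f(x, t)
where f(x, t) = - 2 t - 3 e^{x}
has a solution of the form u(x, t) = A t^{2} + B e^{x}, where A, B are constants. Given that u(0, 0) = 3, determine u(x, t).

Answer: u(x, t) = - t^{2} + 3 e^{x}

Derivation:
Substitute the ansatz u = A t^{2} + B e^{x} into the left-hand side.
Derivatives of the ansatz:
  u_xx = B e^{x}
  u_t = 2 A t
Term by term:
  -u_xx = - B e^{x}
  u_t = 2 A t
So the left-hand side equals
  2 A t - B e^{x}
This must equal f(x, t) = - 2 t - 3 e^{x} identically.
Matching coefficients of the independent functions:
  [t]:  2 A = -2
  [e^{x}]:  - B = -3
Solving: A = -1, B = 3.
Check against the point condition:
  u(0, 0) = 3  ⟹  B = 3  ✓
Hence u(x, t) = - t^{2} + 3 e^{x}.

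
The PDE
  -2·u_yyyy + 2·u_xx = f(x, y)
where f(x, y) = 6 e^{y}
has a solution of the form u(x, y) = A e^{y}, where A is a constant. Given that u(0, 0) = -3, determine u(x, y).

Answer: u(x, y) = - 3 e^{y}

Derivation:
Substitute the ansatz u = A e^{y} into the left-hand side.
Derivatives of the ansatz:
  u_yyyy = A e^{y}
  u_xx = 0
Term by term:
  -2·u_yyyy = - 2 A e^{y}
  2·u_xx = 0
So the left-hand side equals
  - 2 A e^{y}
This must equal f(x, y) = 6 e^{y} identically.
Matching coefficients of the independent functions:
  [e^{y}]:  - 2 A = 6
Solving: A = -3.
Check against the point condition:
  u(0, 0) = -3  ⟹  A = -3  ✓
Hence u(x, y) = - 3 e^{y}.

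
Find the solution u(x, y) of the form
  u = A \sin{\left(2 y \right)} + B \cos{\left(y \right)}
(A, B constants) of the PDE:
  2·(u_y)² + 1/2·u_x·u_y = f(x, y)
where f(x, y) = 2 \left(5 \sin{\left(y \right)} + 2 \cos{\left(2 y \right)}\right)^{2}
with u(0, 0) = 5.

Substitute the ansatz u = A \sin{\left(2 y \right)} + B \cos{\left(y \right)} into the left-hand side.
Derivatives of the ansatz:
  u_y = 2 A \cos{\left(2 y \right)} - B \sin{\left(y \right)}
  u_x = 0
Term by term:
  2·(u_y)² = 8 A^{2} \cos^{2}{\left(2 y \right)} - 8 A B \sin{\left(y \right)} \cos{\left(2 y \right)} + 2 B^{2} \sin^{2}{\left(y \right)}
  1/2·u_x·u_y = 0
So the left-hand side equals
  8 A^{2} \cos^{2}{\left(2 y \right)} - 8 A B \sin{\left(y \right)} \cos{\left(2 y \right)} + 2 B^{2} \sin^{2}{\left(y \right)}
This must equal f(x, y) identically; expanded, f = 50 \sin^{2}{\left(y \right)} + 40 \sin{\left(y \right)} \cos{\left(2 y \right)} + 8 \cos^{2}{\left(2 y \right)}.
Matching coefficients of the independent functions:
  [\sin{\left(y \right)} \cos{\left(2 y \right)}]:  - 8 A B = 40
  [\sin^{2}{\left(y \right)}]:  2 B^{2} = 50
  [\cos^{2}{\left(2 y \right)}]:  8 A^{2} = 8
These equations allow (A, B) = (-1, 5) or (1, -5).
Impose the point condition(s):
  u(0, 0) = 5  ⟹  B = 5
Only A = -1, B = 5 satisfies everything.
Hence u(x, y) = - \sin{\left(2 y \right)} + 5 \cos{\left(y \right)}.

Answer: u(x, y) = - \sin{\left(2 y \right)} + 5 \cos{\left(y \right)}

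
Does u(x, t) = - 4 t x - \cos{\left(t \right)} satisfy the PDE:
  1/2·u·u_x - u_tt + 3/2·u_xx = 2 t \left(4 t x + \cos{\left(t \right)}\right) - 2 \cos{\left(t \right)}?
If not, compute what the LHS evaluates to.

Answer: No, the LHS evaluates to 2 t \left(4 t x + \cos{\left(t \right)}\right) - \cos{\left(t \right)}

Derivation:
Evaluate each term of the left-hand side for u = - 4 t x - \cos{\left(t \right)}.
Derivatives:
  u_x = - 4 t
  u_tt = \cos{\left(t \right)}
  u_xx = 0
Terms:
  1/2·u·u_x = 2 t \left(4 t x + \cos{\left(t \right)}\right)
  -u_tt = - \cos{\left(t \right)}
  3/2·u_xx = 0
Sum: LHS = 2 t \left(4 t x + \cos{\left(t \right)}\right) - \cos{\left(t \right)}
Given right-hand side: 2 t \left(4 t x + \cos{\left(t \right)}\right) - 2 \cos{\left(t \right)}. Difference LHS − RHS = \cos{\left(t \right)} ≠ 0, so u is not a solution.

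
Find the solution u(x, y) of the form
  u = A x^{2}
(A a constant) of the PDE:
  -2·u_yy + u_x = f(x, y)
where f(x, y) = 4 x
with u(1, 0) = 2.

Substitute the ansatz u = A x^{2} into the left-hand side.
Derivatives of the ansatz:
  u_yy = 0
  u_x = 2 A x
Term by term:
  -2·u_yy = 0
  u_x = 2 A x
So the left-hand side equals
  2 A x
This must equal f(x, y) = 4 x identically.
Matching coefficients of the independent functions:
  [x]:  2 A = 4
Solving: A = 2.
Check against the point condition:
  u(1, 0) = 2  ⟹  A = 2  ✓
Hence u(x, y) = 2 x^{2}.

Answer: u(x, y) = 2 x^{2}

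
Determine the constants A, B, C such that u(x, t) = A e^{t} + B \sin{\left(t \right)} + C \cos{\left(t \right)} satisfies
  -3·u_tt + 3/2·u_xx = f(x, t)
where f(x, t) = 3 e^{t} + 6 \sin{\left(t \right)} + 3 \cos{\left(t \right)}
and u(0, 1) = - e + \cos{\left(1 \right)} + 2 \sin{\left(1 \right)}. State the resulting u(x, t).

Answer: u(x, t) = - e^{t} + 2 \sin{\left(t \right)} + \cos{\left(t \right)}

Derivation:
Substitute the ansatz u = A e^{t} + B \sin{\left(t \right)} + C \cos{\left(t \right)} into the left-hand side.
Derivatives of the ansatz:
  u_tt = A e^{t} - B \sin{\left(t \right)} - C \cos{\left(t \right)}
  u_xx = 0
Term by term:
  -3·u_tt = - 3 A e^{t} + 3 B \sin{\left(t \right)} + 3 C \cos{\left(t \right)}
  3/2·u_xx = 0
So the left-hand side equals
  - 3 A e^{t} + 3 B \sin{\left(t \right)} + 3 C \cos{\left(t \right)}
This must equal f(x, t) = 3 e^{t} + 6 \sin{\left(t \right)} + 3 \cos{\left(t \right)} identically.
Matching coefficients of the independent functions:
  [e^{t}]:  - 3 A = 3
  [\sin{\left(t \right)}]:  3 B = 6
  [\cos{\left(t \right)}]:  3 C = 3
Solving: A = -1, B = 2, C = 1.
Check against the point condition:
  u(0, 1) = - e + \cos{\left(1 \right)} + 2 \sin{\left(1 \right)}  ⟹  e A + B \sin{\left(1 \right)} + C \cos{\left(1 \right)} = - e + \cos{\left(1 \right)} + 2 \sin{\left(1 \right)}  ✓
Hence u(x, t) = - e^{t} + 2 \sin{\left(t \right)} + \cos{\left(t \right)}.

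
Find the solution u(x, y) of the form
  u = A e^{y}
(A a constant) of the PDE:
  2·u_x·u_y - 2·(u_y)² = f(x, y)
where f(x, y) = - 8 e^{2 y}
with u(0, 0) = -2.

Substitute the ansatz u = A e^{y} into the left-hand side.
Derivatives of the ansatz:
  u_x = 0
  u_y = A e^{y}
Term by term:
  2·u_x·u_y = 0
  -2·(u_y)² = - 2 A^{2} e^{2 y}
So the left-hand side equals
  - 2 A^{2} e^{2 y}
This must equal f(x, y) = - 8 e^{2 y} identically.
Matching coefficients of the independent functions:
  [e^{2 y}]:  - 2 A^{2} = -8
These equations allow (A) = (-2) or (2).
Impose the point condition(s):
  u(0, 0) = -2  ⟹  A = -2
Only A = -2 satisfies everything.
Hence u(x, y) = - 2 e^{y}.

Answer: u(x, y) = - 2 e^{y}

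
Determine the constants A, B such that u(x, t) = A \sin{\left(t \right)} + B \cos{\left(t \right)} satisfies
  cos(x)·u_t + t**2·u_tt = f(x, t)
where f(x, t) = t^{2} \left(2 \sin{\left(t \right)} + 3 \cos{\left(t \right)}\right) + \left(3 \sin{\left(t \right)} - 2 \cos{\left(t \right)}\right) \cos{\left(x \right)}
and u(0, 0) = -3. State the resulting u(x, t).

Answer: u(x, t) = - 2 \sin{\left(t \right)} - 3 \cos{\left(t \right)}

Derivation:
Substitute the ansatz u = A \sin{\left(t \right)} + B \cos{\left(t \right)} into the left-hand side.
Derivatives of the ansatz:
  u_t = A \cos{\left(t \right)} - B \sin{\left(t \right)}
  u_tt = - A \sin{\left(t \right)} - B \cos{\left(t \right)}
Term by term:
  cos(x)·u_t = A \cos{\left(t \right)} \cos{\left(x \right)} - B \sin{\left(t \right)} \cos{\left(x \right)}
  t**2·u_tt = - A t^{2} \sin{\left(t \right)} - B t^{2} \cos{\left(t \right)}
So the left-hand side equals
  - A t^{2} \sin{\left(t \right)} + A \cos{\left(t \right)} \cos{\left(x \right)} - B t^{2} \cos{\left(t \right)} - B \sin{\left(t \right)} \cos{\left(x \right)}
This must equal f(x, t) identically; expanded, f = 2 t^{2} \sin{\left(t \right)} + 3 t^{2} \cos{\left(t \right)} + 3 \sin{\left(t \right)} \cos{\left(x \right)} - 2 \cos{\left(t \right)} \cos{\left(x \right)}.
Matching coefficients of the independent functions:
  [t^{2} \sin{\left(t \right)}]:  - A = 2
  [t^{2} \cos{\left(t \right)}, \sin{\left(t \right)} \cos{\left(x \right)}]:  - B = 3
  [\cos{\left(t \right)} \cos{\left(x \right)}]:  A = -2
Solving: A = -2, B = -3.
Check against the point condition:
  u(0, 0) = -3  ⟹  B = -3  ✓
Hence u(x, t) = - 2 \sin{\left(t \right)} - 3 \cos{\left(t \right)}.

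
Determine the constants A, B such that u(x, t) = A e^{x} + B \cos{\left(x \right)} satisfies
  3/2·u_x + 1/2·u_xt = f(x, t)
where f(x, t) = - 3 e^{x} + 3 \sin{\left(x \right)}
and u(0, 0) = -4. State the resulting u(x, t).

Substitute the ansatz u = A e^{x} + B \cos{\left(x \right)} into the left-hand side.
Derivatives of the ansatz:
  u_x = A e^{x} - B \sin{\left(x \right)}
  u_xt = 0
Term by term:
  3/2·u_x = \frac{3 A e^{x}}{2} - \frac{3 B \sin{\left(x \right)}}{2}
  1/2·u_xt = 0
So the left-hand side equals
  \frac{3 A e^{x}}{2} - \frac{3 B \sin{\left(x \right)}}{2}
This must equal f(x, t) = - 3 e^{x} + 3 \sin{\left(x \right)} identically.
Matching coefficients of the independent functions:
  [e^{x}]:  \frac{3 A}{2} = -3
  [\sin{\left(x \right)}]:  - \frac{3 B}{2} = 3
Solving: A = -2, B = -2.
Check against the point condition:
  u(0, 0) = -4  ⟹  A + B = -4  ✓
Hence u(x, t) = - 2 e^{x} - 2 \cos{\left(x \right)}.

Answer: u(x, t) = - 2 e^{x} - 2 \cos{\left(x \right)}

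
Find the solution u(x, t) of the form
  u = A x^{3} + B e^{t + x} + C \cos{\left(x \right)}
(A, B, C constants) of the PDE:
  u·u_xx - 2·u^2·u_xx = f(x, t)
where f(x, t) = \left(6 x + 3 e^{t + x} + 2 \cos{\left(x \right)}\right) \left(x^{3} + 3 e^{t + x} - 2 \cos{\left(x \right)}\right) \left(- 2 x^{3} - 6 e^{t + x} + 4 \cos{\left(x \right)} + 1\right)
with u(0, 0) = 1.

Answer: u(x, t) = x^{3} + 3 e^{t + x} - 2 \cos{\left(x \right)}

Derivation:
Substitute the ansatz u = A x^{3} + B e^{t + x} + C \cos{\left(x \right)} into the left-hand side.
Derivatives of the ansatz:
  u_xx = 6 A x + B e^{t} e^{x} - C \cos{\left(x \right)}
Term by term:
  u·u_xx = 6 A^{2} x^{4} + A B x^{3} e^{t} e^{x} + 6 A B x e^{t} e^{x} - A C x^{3} \cos{\left(x \right)} + 6 A C x \cos{\left(x \right)} + B^{2} e^{2 t} e^{2 x} - C^{2} \cos^{2}{\left(x \right)}
  -2·u^2·u_xx = - 12 A^{3} x^{7} - 2 A^{2} B x^{6} e^{t} e^{x} - 24 A^{2} B x^{4} e^{t} e^{x} + 2 A^{2} C x^{6} \cos{\left(x \right)} - 24 A^{2} C x^{4} \cos{\left(x \right)} - 4 A B^{2} x^{3} e^{2 t} e^{2 x} - 12 A B^{2} x e^{2 t} e^{2 x} - 24 A B C x e^{t} e^{x} \cos{\left(x \right)} + 4 A C^{2} x^{3} \cos^{2}{\left(x \right)} - 12 A C^{2} x \cos^{2}{\left(x \right)} - 2 B^{3} e^{3 t} e^{3 x} - 2 B^{2} C e^{2 t} e^{2 x} \cos{\left(x \right)} + 2 B C^{2} e^{t} e^{x} \cos^{2}{\left(x \right)} + 2 C^{3} \cos^{3}{\left(x \right)}
So the left-hand side equals
  - 12 A^{3} x^{7} - 2 A^{2} B x^{6} e^{t} e^{x} - 24 A^{2} B x^{4} e^{t} e^{x} + 2 A^{2} C x^{6} \cos{\left(x \right)} - 24 A^{2} C x^{4} \cos{\left(x \right)} + 6 A^{2} x^{4} - 4 A B^{2} x^{3} e^{2 t} e^{2 x} - 12 A B^{2} x e^{2 t} e^{2 x} - 24 A B C x e^{t} e^{x} \cos{\left(x \right)} + A B x^{3} e^{t} e^{x} + 6 A B x e^{t} e^{x} + 4 A C^{2} x^{3} \cos^{2}{\left(x \right)} - 12 A C^{2} x \cos^{2}{\left(x \right)} - A C x^{3} \cos{\left(x \right)} + 6 A C x \cos{\left(x \right)} - 2 B^{3} e^{3 t} e^{3 x} - 2 B^{2} C e^{2 t} e^{2 x} \cos{\left(x \right)} + B^{2} e^{2 t} e^{2 x} + 2 B C^{2} e^{t} e^{x} \cos^{2}{\left(x \right)} + 2 C^{3} \cos^{3}{\left(x \right)} - C^{2} \cos^{2}{\left(x \right)}
This must equal f(x, t) identically; expanded, f = - 12 x^{7} - 6 x^{6} e^{t} e^{x} - 4 x^{6} \cos{\left(x \right)} - 72 x^{4} e^{t} e^{x} + 48 x^{4} \cos{\left(x \right)} + 6 x^{4} - 36 x^{3} e^{2 t} e^{2 x} + 3 x^{3} e^{t} e^{x} + 16 x^{3} \cos^{2}{\left(x \right)} + 2 x^{3} \cos{\left(x \right)} - 108 x e^{2 t} e^{2 x} + 144 x e^{t} e^{x} \cos{\left(x \right)} + 18 x e^{t} e^{x} - 48 x \cos^{2}{\left(x \right)} - 12 x \cos{\left(x \right)} - 54 e^{3 t} e^{3 x} + 36 e^{2 t} e^{2 x} \cos{\left(x \right)} + 9 e^{2 t} e^{2 x} + 24 e^{t} e^{x} \cos^{2}{\left(x \right)} - 16 \cos^{3}{\left(x \right)} - 4 \cos^{2}{\left(x \right)}.
Matching coefficients of the independent functions:
(each divided by its leading coefficient; functions giving the same equation are listed together)
  [x^{4}]:  A^{2} - 1 = 0
  [x^{7}]:  A^{3} - 1 = 0
  [x \cos{\left(x \right)}, x^{3} \cos{\left(x \right)}]:  A C + 2 = 0
  [x \cos^{2}{\left(x \right)}, x^{3} \cos^{2}{\left(x \right)}]:  A C^{2} - 4 = 0
  [x^{4} \cos{\left(x \right)}, x^{6} \cos{\left(x \right)}]:  A^{2} C + 2 = 0
  [e^{2 t} e^{2 x}]:  B^{2} - 9 = 0
  [e^{3 t} e^{3 x}]:  B^{3} - 27 = 0
  [x e^{t} e^{x}, x^{3} e^{t} e^{x}]:  A B - 3 = 0
  [x e^{2 t} e^{2 x}, x^{3} e^{2 t} e^{2 x}]:  A B^{2} - 9 = 0
  [x^{4} e^{t} e^{x}, x^{6} e^{t} e^{x}]:  A^{2} B - 3 = 0
  [e^{t} e^{x} \cos^{2}{\left(x \right)}]:  B C^{2} - 12 = 0
  [e^{2 t} e^{2 x} \cos{\left(x \right)}]:  B^{2} C + 18 = 0
  [x e^{t} e^{x} \cos{\left(x \right)}]:  A B C + 6 = 0
  [\cos^{2}{\left(x \right)}]:  C^{2} - 4 = 0
  [\cos^{3}{\left(x \right)}]:  C^{3} + 8 = 0
Solving: A = 1, B = 3, C = -2.
Check against the point condition:
  u(0, 0) = 1  ⟹  B + C = 1  ✓
Hence u(x, t) = x^{3} + 3 e^{t + x} - 2 \cos{\left(x \right)}.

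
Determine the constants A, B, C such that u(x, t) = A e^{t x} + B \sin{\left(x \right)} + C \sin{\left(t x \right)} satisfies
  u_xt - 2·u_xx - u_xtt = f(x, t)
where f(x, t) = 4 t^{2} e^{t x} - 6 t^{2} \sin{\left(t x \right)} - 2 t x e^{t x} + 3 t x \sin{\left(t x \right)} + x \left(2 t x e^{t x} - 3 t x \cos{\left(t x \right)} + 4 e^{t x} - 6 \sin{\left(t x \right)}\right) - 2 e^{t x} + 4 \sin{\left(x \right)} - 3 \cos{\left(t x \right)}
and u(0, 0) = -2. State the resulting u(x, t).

Substitute the ansatz u = A e^{t x} + B \sin{\left(x \right)} + C \sin{\left(t x \right)} into the left-hand side.
Derivatives of the ansatz:
  u_xt = A t x e^{t x} + A e^{t x} - C t x \sin{\left(t x \right)} + C \cos{\left(t x \right)}
  u_xx = A t^{2} e^{t x} - B \sin{\left(x \right)} - C t^{2} \sin{\left(t x \right)}
  u_xtt = A t x^{2} e^{t x} + 2 A x e^{t x} - C t x^{2} \cos{\left(t x \right)} - 2 C x \sin{\left(t x \right)}
Term by term:
  u_xt = A t x e^{t x} + A e^{t x} - C t x \sin{\left(t x \right)} + C \cos{\left(t x \right)}
  -2·u_xx = - 2 A t^{2} e^{t x} + 2 B \sin{\left(x \right)} + 2 C t^{2} \sin{\left(t x \right)}
  -u_xtt = - A t x^{2} e^{t x} - 2 A x e^{t x} + C t x^{2} \cos{\left(t x \right)} + 2 C x \sin{\left(t x \right)}
So the left-hand side equals
  - 2 A t^{2} e^{t x} - A t x^{2} e^{t x} + A t x e^{t x} - 2 A x e^{t x} + A e^{t x} + 2 B \sin{\left(x \right)} + 2 C t^{2} \sin{\left(t x \right)} + C t x^{2} \cos{\left(t x \right)} - C t x \sin{\left(t x \right)} + 2 C x \sin{\left(t x \right)} + C \cos{\left(t x \right)}
This must equal f(x, t) identically; expanded, f = 4 t^{2} e^{t x} - 6 t^{2} \sin{\left(t x \right)} + 2 t x^{2} e^{t x} - 3 t x^{2} \cos{\left(t x \right)} - 2 t x e^{t x} + 3 t x \sin{\left(t x \right)} + 4 x e^{t x} - 6 x \sin{\left(t x \right)} - 2 e^{t x} + 4 \sin{\left(x \right)} - 3 \cos{\left(t x \right)}.
Matching coefficients of the independent functions:
  [t^{2} e^{t x}, x e^{t x}]:  - 2 A = 4
  [t^{2} \sin{\left(t x \right)}, x \sin{\left(t x \right)}]:  2 C = -6
  [t x e^{t x}, e^{t x}]:  A = -2
  [t x \sin{\left(t x \right)}]:  - C = 3
  [t x^{2} e^{t x}]:  - A = 2
  [t x^{2} \cos{\left(t x \right)}, \cos{\left(t x \right)}]:  C = -3
  [\sin{\left(x \right)}]:  2 B = 4
Solving: A = -2, B = 2, C = -3.
Check against the point condition:
  u(0, 0) = -2  ⟹  A = -2  ✓
Hence u(x, t) = - 2 e^{t x} + 2 \sin{\left(x \right)} - 3 \sin{\left(t x \right)}.

Answer: u(x, t) = - 2 e^{t x} + 2 \sin{\left(x \right)} - 3 \sin{\left(t x \right)}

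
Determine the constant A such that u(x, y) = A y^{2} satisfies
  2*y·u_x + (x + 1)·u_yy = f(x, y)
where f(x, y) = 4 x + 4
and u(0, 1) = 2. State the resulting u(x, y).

Substitute the ansatz u = A y^{2} into the left-hand side.
Derivatives of the ansatz:
  u_x = 0
  u_yy = 2 A
Term by term:
  2*y·u_x = 0
  (x + 1)·u_yy = 2 A x + 2 A
So the left-hand side equals
  2 A x + 2 A
This must equal f(x, y) = 4 x + 4 identically.
Matching coefficients of the independent functions:
  [constant term, x]:  2 A = 4
Solving: A = 2.
Check against the point condition:
  u(0, 1) = 2  ⟹  A = 2  ✓
Hence u(x, y) = 2 y^{2}.

Answer: u(x, y) = 2 y^{2}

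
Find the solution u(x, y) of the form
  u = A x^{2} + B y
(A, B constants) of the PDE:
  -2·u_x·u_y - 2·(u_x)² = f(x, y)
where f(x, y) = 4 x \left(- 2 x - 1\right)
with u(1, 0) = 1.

Substitute the ansatz u = A x^{2} + B y into the left-hand side.
Derivatives of the ansatz:
  u_x = 2 A x
  u_y = B
Term by term:
  -2·u_x·u_y = - 4 A B x
  -2·(u_x)² = - 8 A^{2} x^{2}
So the left-hand side equals
  - 8 A^{2} x^{2} - 4 A B x
This must equal f(x, y) identically; expanded, f = - 8 x^{2} - 4 x.
Matching coefficients of the independent functions:
  [x]:  - 4 A B = -4
  [x^{2}]:  - 8 A^{2} = -8
These equations allow (A, B) = (-1, -1) or (1, 1).
Impose the point condition(s):
  u(1, 0) = 1  ⟹  A = 1
Only A = 1, B = 1 satisfies everything.
Hence u(x, y) = x^{2} + y.

Answer: u(x, y) = x^{2} + y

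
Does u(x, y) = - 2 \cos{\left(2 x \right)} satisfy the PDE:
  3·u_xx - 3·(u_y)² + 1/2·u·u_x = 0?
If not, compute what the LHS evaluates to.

Evaluate each term of the left-hand side for u = - 2 \cos{\left(2 x \right)}.
Derivatives:
  u_xx = 8 \cos{\left(2 x \right)}
  u_y = 0
  u_x = 4 \sin{\left(2 x \right)}
Terms:
  3·u_xx = 24 \cos{\left(2 x \right)}
  -3·(u_y)² = 0
  1/2·u·u_x = - 2 \sin{\left(4 x \right)}
Sum: LHS = 4 \left(6 - \sin{\left(2 x \right)}\right) \cos{\left(2 x \right)}
Given right-hand side: 0. Difference LHS − RHS = 4 \left(6 - \sin{\left(2 x \right)}\right) \cos{\left(2 x \right)} ≠ 0, so u is not a solution.

Answer: No, the LHS evaluates to 4 \left(6 - \sin{\left(2 x \right)}\right) \cos{\left(2 x \right)}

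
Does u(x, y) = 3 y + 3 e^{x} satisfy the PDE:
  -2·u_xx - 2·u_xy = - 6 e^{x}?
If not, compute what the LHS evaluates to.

Answer: Yes

Derivation:
Evaluate each term of the left-hand side for u = 3 y + 3 e^{x}.
Derivatives:
  u_xx = 3 e^{x}
  u_xy = 0
Terms:
  -2·u_xx = - 6 e^{x}
  -2·u_xy = 0
Sum: LHS = - 6 e^{x}
This is exactly the given right-hand side, so u is a solution.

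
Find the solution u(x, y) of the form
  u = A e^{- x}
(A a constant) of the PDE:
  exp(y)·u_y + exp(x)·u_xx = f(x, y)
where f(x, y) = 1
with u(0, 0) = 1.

Answer: u(x, y) = e^{- x}

Derivation:
Substitute the ansatz u = A e^{- x} into the left-hand side.
Derivatives of the ansatz:
  u_y = 0
  u_xx = A e^{- x}
Term by term:
  exp(y)·u_y = 0
  exp(x)·u_xx = A
So the left-hand side equals
  A
This must equal f(x, y) = 1 identically.
Matching coefficients of the independent functions:
  [constant term]:  A = 1
Solving: A = 1.
Check against the point condition:
  u(0, 0) = 1  ⟹  A = 1  ✓
Hence u(x, y) = e^{- x}.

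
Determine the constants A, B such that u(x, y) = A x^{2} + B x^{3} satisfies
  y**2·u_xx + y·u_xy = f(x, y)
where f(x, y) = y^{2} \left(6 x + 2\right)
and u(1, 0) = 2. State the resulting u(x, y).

Answer: u(x, y) = x^{3} + x^{2}

Derivation:
Substitute the ansatz u = A x^{2} + B x^{3} into the left-hand side.
Derivatives of the ansatz:
  u_xx = 2 A + 6 B x
  u_xy = 0
Term by term:
  y**2·u_xx = 2 A y^{2} + 6 B x y^{2}
  y·u_xy = 0
So the left-hand side equals
  2 A y^{2} + 6 B x y^{2}
This must equal f(x, y) identically; expanded, f = 6 x y^{2} + 2 y^{2}.
Matching coefficients of the independent functions:
  [y^{2}]:  2 A = 2
  [x y^{2}]:  6 B = 6
Solving: A = 1, B = 1.
Check against the point condition:
  u(1, 0) = 2  ⟹  A + B = 2  ✓
Hence u(x, y) = x^{3} + x^{2}.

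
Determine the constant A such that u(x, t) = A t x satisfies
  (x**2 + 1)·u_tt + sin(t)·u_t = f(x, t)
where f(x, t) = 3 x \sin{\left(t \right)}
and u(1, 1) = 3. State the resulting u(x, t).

Answer: u(x, t) = 3 t x

Derivation:
Substitute the ansatz u = A t x into the left-hand side.
Derivatives of the ansatz:
  u_tt = 0
  u_t = A x
Term by term:
  (x**2 + 1)·u_tt = 0
  sin(t)·u_t = A x \sin{\left(t \right)}
So the left-hand side equals
  A x \sin{\left(t \right)}
This must equal f(x, t) = 3 x \sin{\left(t \right)} identically.
Matching coefficients of the independent functions:
  [x \sin{\left(t \right)}]:  A = 3
Solving: A = 3.
Check against the point condition:
  u(1, 1) = 3  ⟹  A = 3  ✓
Hence u(x, t) = 3 t x.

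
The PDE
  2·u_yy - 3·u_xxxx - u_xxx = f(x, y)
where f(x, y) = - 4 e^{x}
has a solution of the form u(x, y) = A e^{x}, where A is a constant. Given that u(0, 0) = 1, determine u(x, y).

Substitute the ansatz u = A e^{x} into the left-hand side.
Derivatives of the ansatz:
  u_yy = 0
  u_xxxx = A e^{x}
  u_xxx = A e^{x}
Term by term:
  2·u_yy = 0
  -3·u_xxxx = - 3 A e^{x}
  -u_xxx = - A e^{x}
So the left-hand side equals
  - 4 A e^{x}
This must equal f(x, y) = - 4 e^{x} identically.
Matching coefficients of the independent functions:
  [e^{x}]:  - 4 A = -4
Solving: A = 1.
Check against the point condition:
  u(0, 0) = 1  ⟹  A = 1  ✓
Hence u(x, y) = e^{x}.

Answer: u(x, y) = e^{x}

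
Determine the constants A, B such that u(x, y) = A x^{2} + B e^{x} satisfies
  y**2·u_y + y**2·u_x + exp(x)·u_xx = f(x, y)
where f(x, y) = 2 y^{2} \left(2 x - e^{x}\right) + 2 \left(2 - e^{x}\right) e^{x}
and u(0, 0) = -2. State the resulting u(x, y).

Substitute the ansatz u = A x^{2} + B e^{x} into the left-hand side.
Derivatives of the ansatz:
  u_y = 0
  u_x = 2 A x + B e^{x}
  u_xx = 2 A + B e^{x}
Term by term:
  y**2·u_y = 0
  y**2·u_x = 2 A x y^{2} + B y^{2} e^{x}
  exp(x)·u_xx = 2 A e^{x} + B e^{2 x}
So the left-hand side equals
  2 A x y^{2} + 2 A e^{x} + B y^{2} e^{x} + B e^{2 x}
This must equal f(x, y) identically; expanded, f = 4 x y^{2} - 2 y^{2} e^{x} - 2 e^{2 x} + 4 e^{x}.
Matching coefficients of the independent functions:
  [x y^{2}, e^{x}]:  2 A = 4
  [y^{2} e^{x}, e^{2 x}]:  B = -2
Solving: A = 2, B = -2.
Check against the point condition:
  u(0, 0) = -2  ⟹  B = -2  ✓
Hence u(x, y) = 2 x^{2} - 2 e^{x}.

Answer: u(x, y) = 2 x^{2} - 2 e^{x}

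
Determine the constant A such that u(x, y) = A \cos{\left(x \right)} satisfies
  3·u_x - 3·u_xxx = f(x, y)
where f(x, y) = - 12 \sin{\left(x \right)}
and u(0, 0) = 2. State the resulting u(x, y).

Answer: u(x, y) = 2 \cos{\left(x \right)}

Derivation:
Substitute the ansatz u = A \cos{\left(x \right)} into the left-hand side.
Derivatives of the ansatz:
  u_x = - A \sin{\left(x \right)}
  u_xxx = A \sin{\left(x \right)}
Term by term:
  3·u_x = - 3 A \sin{\left(x \right)}
  -3·u_xxx = - 3 A \sin{\left(x \right)}
So the left-hand side equals
  - 6 A \sin{\left(x \right)}
This must equal f(x, y) = - 12 \sin{\left(x \right)} identically.
Matching coefficients of the independent functions:
  [\sin{\left(x \right)}]:  - 6 A = -12
Solving: A = 2.
Check against the point condition:
  u(0, 0) = 2  ⟹  A = 2  ✓
Hence u(x, y) = 2 \cos{\left(x \right)}.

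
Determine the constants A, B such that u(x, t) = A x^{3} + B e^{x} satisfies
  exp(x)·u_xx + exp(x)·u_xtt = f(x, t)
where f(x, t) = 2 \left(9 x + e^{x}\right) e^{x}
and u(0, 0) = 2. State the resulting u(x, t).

Answer: u(x, t) = 3 x^{3} + 2 e^{x}

Derivation:
Substitute the ansatz u = A x^{3} + B e^{x} into the left-hand side.
Derivatives of the ansatz:
  u_xx = 6 A x + B e^{x}
  u_xtt = 0
Term by term:
  exp(x)·u_xx = 6 A x e^{x} + B e^{2 x}
  exp(x)·u_xtt = 0
So the left-hand side equals
  6 A x e^{x} + B e^{2 x}
This must equal f(x, t) identically; expanded, f = 18 x e^{x} + 2 e^{2 x}.
Matching coefficients of the independent functions:
  [x e^{x}]:  6 A = 18
  [e^{2 x}]:  B = 2
Solving: A = 3, B = 2.
Check against the point condition:
  u(0, 0) = 2  ⟹  B = 2  ✓
Hence u(x, t) = 3 x^{3} + 2 e^{x}.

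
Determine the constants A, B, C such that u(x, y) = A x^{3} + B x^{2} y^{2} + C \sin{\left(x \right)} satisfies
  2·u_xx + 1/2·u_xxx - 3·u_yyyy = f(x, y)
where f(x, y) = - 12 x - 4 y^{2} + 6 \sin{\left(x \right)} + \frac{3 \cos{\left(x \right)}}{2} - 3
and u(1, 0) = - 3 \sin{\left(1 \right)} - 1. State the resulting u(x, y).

Answer: u(x, y) = - x^{3} - x^{2} y^{2} - 3 \sin{\left(x \right)}

Derivation:
Substitute the ansatz u = A x^{3} + B x^{2} y^{2} + C \sin{\left(x \right)} into the left-hand side.
Derivatives of the ansatz:
  u_xx = 6 A x + 2 B y^{2} - C \sin{\left(x \right)}
  u_xxx = 6 A - C \cos{\left(x \right)}
  u_yyyy = 0
Term by term:
  2·u_xx = 12 A x + 4 B y^{2} - 2 C \sin{\left(x \right)}
  1/2·u_xxx = 3 A - \frac{C \cos{\left(x \right)}}{2}
  -3·u_yyyy = 0
So the left-hand side equals
  12 A x + 3 A + 4 B y^{2} - 2 C \sin{\left(x \right)} - \frac{C \cos{\left(x \right)}}{2}
This must equal f(x, y) = - 12 x - 4 y^{2} + 6 \sin{\left(x \right)} + \frac{3 \cos{\left(x \right)}}{2} - 3 identically.
Matching coefficients of the independent functions:
  [constant term]:  3 A = -3
  [x]:  12 A = -12
  [y^{2}]:  4 B = -4
  [\sin{\left(x \right)}]:  - 2 C = 6
  [\cos{\left(x \right)}]:  - \frac{C}{2} = \frac{3}{2}
Solving: A = -1, B = -1, C = -3.
Check against the point condition:
  u(1, 0) = - 3 \sin{\left(1 \right)} - 1  ⟹  A + C \sin{\left(1 \right)} = - 3 \sin{\left(1 \right)} - 1  ✓
Hence u(x, y) = - x^{3} - x^{2} y^{2} - 3 \sin{\left(x \right)}.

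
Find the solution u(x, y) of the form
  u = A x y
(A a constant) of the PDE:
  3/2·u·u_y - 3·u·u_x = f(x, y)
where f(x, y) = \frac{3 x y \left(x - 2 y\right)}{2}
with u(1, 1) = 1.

Answer: u(x, y) = x y

Derivation:
Substitute the ansatz u = A x y into the left-hand side.
Derivatives of the ansatz:
  u_y = A x
  u_x = A y
Term by term:
  3/2·u·u_y = \frac{3 A^{2} x^{2} y}{2}
  -3·u·u_x = - 3 A^{2} x y^{2}
So the left-hand side equals
  \frac{3 A^{2} x^{2} y}{2} - 3 A^{2} x y^{2}
This must equal f(x, y) identically; expanded, f = \frac{3 x^{2} y}{2} - 3 x y^{2}.
Matching coefficients of the independent functions:
  [x y^{2}]:  - 3 A^{2} = -3
  [x^{2} y]:  \frac{3 A^{2}}{2} = \frac{3}{2}
These equations allow (A) = (-1) or (1).
Impose the point condition(s):
  u(1, 1) = 1  ⟹  A = 1
Only A = 1 satisfies everything.
Hence u(x, y) = x y.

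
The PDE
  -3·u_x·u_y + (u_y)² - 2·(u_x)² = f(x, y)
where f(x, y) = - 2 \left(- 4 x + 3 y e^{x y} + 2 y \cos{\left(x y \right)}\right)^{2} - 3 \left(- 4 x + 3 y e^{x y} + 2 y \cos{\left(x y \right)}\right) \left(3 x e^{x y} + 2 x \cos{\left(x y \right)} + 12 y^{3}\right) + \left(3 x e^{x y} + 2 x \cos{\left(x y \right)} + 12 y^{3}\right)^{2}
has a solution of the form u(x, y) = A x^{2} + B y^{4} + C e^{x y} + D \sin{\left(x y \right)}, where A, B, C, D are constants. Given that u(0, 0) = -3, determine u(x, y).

Substitute the ansatz u = A x^{2} + B y^{4} + C e^{x y} + D \sin{\left(x y \right)} into the left-hand side.
Derivatives of the ansatz:
  u_x = 2 A x + C y e^{x y} + D y \cos{\left(x y \right)}
  u_y = 4 B y^{3} + C x e^{x y} + D x \cos{\left(x y \right)}
Term by term:
  -3·u_x·u_y = - 24 A B x y^{3} - 6 A C x^{2} e^{x y} - 6 A D x^{2} \cos{\left(x y \right)} - 12 B C y^{4} e^{x y} - 12 B D y^{4} \cos{\left(x y \right)} - 3 C^{2} x y e^{2 x y} - 6 C D x y e^{x y} \cos{\left(x y \right)} - 3 D^{2} x y \cos^{2}{\left(x y \right)}
  (u_y)² = 16 B^{2} y^{6} + 8 B C x y^{3} e^{x y} + 8 B D x y^{3} \cos{\left(x y \right)} + C^{2} x^{2} e^{2 x y} + 2 C D x^{2} e^{x y} \cos{\left(x y \right)} + D^{2} x^{2} \cos^{2}{\left(x y \right)}
  -2·(u_x)² = - 8 A^{2} x^{2} - 8 A C x y e^{x y} - 8 A D x y \cos{\left(x y \right)} - 2 C^{2} y^{2} e^{2 x y} - 4 C D y^{2} e^{x y} \cos{\left(x y \right)} - 2 D^{2} y^{2} \cos^{2}{\left(x y \right)}
So the left-hand side equals
  - 8 A^{2} x^{2} - 24 A B x y^{3} - 6 A C x^{2} e^{x y} - 8 A C x y e^{x y} - 6 A D x^{2} \cos{\left(x y \right)} - 8 A D x y \cos{\left(x y \right)} + 16 B^{2} y^{6} + 8 B C x y^{3} e^{x y} - 12 B C y^{4} e^{x y} + 8 B D x y^{3} \cos{\left(x y \right)} - 12 B D y^{4} \cos{\left(x y \right)} + C^{2} x^{2} e^{2 x y} - 3 C^{2} x y e^{2 x y} - 2 C^{2} y^{2} e^{2 x y} + 2 C D x^{2} e^{x y} \cos{\left(x y \right)} - 6 C D x y e^{x y} \cos{\left(x y \right)} - 4 C D y^{2} e^{x y} \cos{\left(x y \right)} + D^{2} x^{2} \cos^{2}{\left(x y \right)} - 3 D^{2} x y \cos^{2}{\left(x y \right)} - 2 D^{2} y^{2} \cos^{2}{\left(x y \right)}
This must equal f(x, y) identically; expanded, f = 9 x^{2} e^{2 x y} + 12 x^{2} e^{x y} \cos{\left(x y \right)} + 36 x^{2} e^{x y} + 4 x^{2} \cos^{2}{\left(x y \right)} + 24 x^{2} \cos{\left(x y \right)} - 32 x^{2} + 72 x y^{3} e^{x y} + 48 x y^{3} \cos{\left(x y \right)} + 144 x y^{3} - 27 x y e^{2 x y} - 36 x y e^{x y} \cos{\left(x y \right)} + 48 x y e^{x y} - 12 x y \cos^{2}{\left(x y \right)} + 32 x y \cos{\left(x y \right)} + 144 y^{6} - 108 y^{4} e^{x y} - 72 y^{4} \cos{\left(x y \right)} - 18 y^{2} e^{2 x y} - 24 y^{2} e^{x y} \cos{\left(x y \right)} - 8 y^{2} \cos^{2}{\left(x y \right)}.
Matching coefficients of the independent functions:
(each divided by its leading coefficient; functions giving the same equation are listed together)
  [x^{2}]:  A^{2} - 4 = 0
  [y^{6}]:  B^{2} - 9 = 0
  [x y^{3}]:  A B + 6 = 0
  [x^{2} e^{x y}, x y e^{x y}]:  A C + 6 = 0
  [x^{2} e^{2 x y}, y^{2} e^{2 x y}, x y e^{2 x y}]:  C^{2} - 9 = 0
  [x^{2} \cos{\left(x y \right)}, x y \cos{\left(x y \right)}]:  A D + 4 = 0
  [x^{2} \cos^{2}{\left(x y \right)}, y^{2} \cos^{2}{\left(x y \right)}, x y \cos^{2}{\left(x y \right)}]:  D^{2} - 4 = 0
  [y^{4} e^{x y}, x y^{3} e^{x y}]:  B C - 9 = 0
  [y^{4} \cos{\left(x y \right)}, x y^{3} \cos{\left(x y \right)}]:  B D - 6 = 0
  [x^{2} e^{x y} \cos{\left(x y \right)}, y^{2} e^{x y} \cos{\left(x y \right)}, x y e^{x y} \cos{\left(x y \right)}]:  C D - 6 = 0
These equations allow (A, B, C, D) = (-2, 3, 3, 2) or (2, -3, -3, -2).
Impose the point condition(s):
  u(0, 0) = -3  ⟹  C = -3
Only A = 2, B = -3, C = -3, D = -2 satisfies everything.
Hence u(x, y) = 2 x^{2} - 3 y^{4} - 3 e^{x y} - 2 \sin{\left(x y \right)}.

Answer: u(x, y) = 2 x^{2} - 3 y^{4} - 3 e^{x y} - 2 \sin{\left(x y \right)}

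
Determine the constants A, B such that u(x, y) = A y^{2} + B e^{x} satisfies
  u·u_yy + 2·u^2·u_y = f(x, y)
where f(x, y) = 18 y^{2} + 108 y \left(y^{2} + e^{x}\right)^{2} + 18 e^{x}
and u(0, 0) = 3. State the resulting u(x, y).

Answer: u(x, y) = 3 y^{2} + 3 e^{x}

Derivation:
Substitute the ansatz u = A y^{2} + B e^{x} into the left-hand side.
Derivatives of the ansatz:
  u_yy = 2 A
  u_y = 2 A y
Term by term:
  u·u_yy = 2 A^{2} y^{2} + 2 A B e^{x}
  2·u^2·u_y = 4 A^{3} y^{5} + 8 A^{2} B y^{3} e^{x} + 4 A B^{2} y e^{2 x}
So the left-hand side equals
  4 A^{3} y^{5} + 8 A^{2} B y^{3} e^{x} + 2 A^{2} y^{2} + 4 A B^{2} y e^{2 x} + 2 A B e^{x}
This must equal f(x, y) identically; expanded, f = 108 y^{5} + 216 y^{3} e^{x} + 18 y^{2} + 108 y e^{2 x} + 18 e^{x}.
Matching coefficients of the independent functions:
  [y^{2}]:  2 A^{2} = 18
  [y^{5}]:  4 A^{3} = 108
  [y e^{2 x}]:  4 A B^{2} = 108
  [y^{3} e^{x}]:  8 A^{2} B = 216
  [e^{x}]:  2 A B = 18
Solving: A = 3, B = 3.
Check against the point condition:
  u(0, 0) = 3  ⟹  B = 3  ✓
Hence u(x, y) = 3 y^{2} + 3 e^{x}.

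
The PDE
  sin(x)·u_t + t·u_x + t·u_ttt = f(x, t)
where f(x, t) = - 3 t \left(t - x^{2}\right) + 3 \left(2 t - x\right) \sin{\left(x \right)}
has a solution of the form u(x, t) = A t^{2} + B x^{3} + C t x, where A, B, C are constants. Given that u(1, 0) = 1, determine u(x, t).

Answer: u(x, t) = 3 t^{2} - 3 t x + x^{3}

Derivation:
Substitute the ansatz u = A t^{2} + B x^{3} + C t x into the left-hand side.
Derivatives of the ansatz:
  u_t = 2 A t + C x
  u_x = 3 B x^{2} + C t
  u_ttt = 0
Term by term:
  sin(x)·u_t = 2 A t \sin{\left(x \right)} + C x \sin{\left(x \right)}
  t·u_x = 3 B t x^{2} + C t^{2}
  t·u_ttt = 0
So the left-hand side equals
  2 A t \sin{\left(x \right)} + 3 B t x^{2} + C t^{2} + C x \sin{\left(x \right)}
This must equal f(x, t) identically; expanded, f = - 3 t^{2} + 3 t x^{2} + 6 t \sin{\left(x \right)} - 3 x \sin{\left(x \right)}.
Matching coefficients of the independent functions:
  [t^{2}, x \sin{\left(x \right)}]:  C = -3
  [t x^{2}]:  3 B = 3
  [t \sin{\left(x \right)}]:  2 A = 6
Solving: A = 3, B = 1, C = -3.
Check against the point condition:
  u(1, 0) = 1  ⟹  B = 1  ✓
Hence u(x, t) = 3 t^{2} - 3 t x + x^{3}.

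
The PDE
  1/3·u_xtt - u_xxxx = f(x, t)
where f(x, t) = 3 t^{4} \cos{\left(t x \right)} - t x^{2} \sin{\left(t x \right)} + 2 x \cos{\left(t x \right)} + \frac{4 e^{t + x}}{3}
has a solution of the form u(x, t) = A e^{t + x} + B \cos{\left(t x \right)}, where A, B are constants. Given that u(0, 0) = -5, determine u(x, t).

Answer: u(x, t) = - 2 e^{t + x} - 3 \cos{\left(t x \right)}

Derivation:
Substitute the ansatz u = A e^{t + x} + B \cos{\left(t x \right)} into the left-hand side.
Derivatives of the ansatz:
  u_xtt = A e^{t} e^{x} + B t x^{2} \sin{\left(t x \right)} - 2 B x \cos{\left(t x \right)}
  u_xxxx = A e^{t} e^{x} + B t^{4} \cos{\left(t x \right)}
Term by term:
  1/3·u_xtt = \frac{A e^{t} e^{x}}{3} + \frac{B t x^{2} \sin{\left(t x \right)}}{3} - \frac{2 B x \cos{\left(t x \right)}}{3}
  -u_xxxx = - A e^{t} e^{x} - B t^{4} \cos{\left(t x \right)}
So the left-hand side equals
  - \frac{2 A e^{t} e^{x}}{3} - B t^{4} \cos{\left(t x \right)} + \frac{B t x^{2} \sin{\left(t x \right)}}{3} - \frac{2 B x \cos{\left(t x \right)}}{3}
This must equal f(x, t) identically; expanded, f = 3 t^{4} \cos{\left(t x \right)} - t x^{2} \sin{\left(t x \right)} + 2 x \cos{\left(t x \right)} + \frac{4 e^{t} e^{x}}{3}.
Matching coefficients of the independent functions:
  [t^{4} \cos{\left(t x \right)}]:  - B = 3
  [x \cos{\left(t x \right)}]:  - \frac{2 B}{3} = 2
  [e^{t} e^{x}]:  - \frac{2 A}{3} = \frac{4}{3}
  [t x^{2} \sin{\left(t x \right)}]:  \frac{B}{3} = -1
Solving: A = -2, B = -3.
Check against the point condition:
  u(0, 0) = -5  ⟹  A + B = -5  ✓
Hence u(x, t) = - 2 e^{t + x} - 3 \cos{\left(t x \right)}.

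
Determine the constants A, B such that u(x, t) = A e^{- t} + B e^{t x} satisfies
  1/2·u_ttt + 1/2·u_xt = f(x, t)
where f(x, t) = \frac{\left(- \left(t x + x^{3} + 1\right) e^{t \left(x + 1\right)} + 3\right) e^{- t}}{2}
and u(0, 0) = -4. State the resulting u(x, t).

Substitute the ansatz u = A e^{- t} + B e^{t x} into the left-hand side.
Derivatives of the ansatz:
  u_ttt = - A e^{- t} + B x^{3} e^{t x}
  u_xt = B t x e^{t x} + B e^{t x}
Term by term:
  1/2·u_ttt = - \frac{A e^{- t}}{2} + \frac{B x^{3} e^{t x}}{2}
  1/2·u_xt = \frac{B t x e^{t x}}{2} + \frac{B e^{t x}}{2}
So the left-hand side equals
  - \frac{A e^{- t}}{2} + \frac{B t x e^{t x}}{2} + \frac{B x^{3} e^{t x}}{2} + \frac{B e^{t x}}{2}
This must equal f(x, t) identically; expanded, f = - \frac{t x e^{t x}}{2} - \frac{x^{3} e^{t x}}{2} - \frac{e^{t x}}{2} + \frac{3 e^{- t}}{2}.
Matching coefficients of the independent functions:
  [x^{3} e^{t x}, t x e^{t x}, e^{t x}]:  \frac{B}{2} = - \frac{1}{2}
  [e^{- t}]:  - \frac{A}{2} = \frac{3}{2}
Solving: A = -3, B = -1.
Check against the point condition:
  u(0, 0) = -4  ⟹  A + B = -4  ✓
Hence u(x, t) = - e^{t x} - 3 e^{- t}.

Answer: u(x, t) = - e^{t x} - 3 e^{- t}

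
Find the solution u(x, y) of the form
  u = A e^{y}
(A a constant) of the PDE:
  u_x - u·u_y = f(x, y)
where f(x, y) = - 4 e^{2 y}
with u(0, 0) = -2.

Answer: u(x, y) = - 2 e^{y}

Derivation:
Substitute the ansatz u = A e^{y} into the left-hand side.
Derivatives of the ansatz:
  u_x = 0
  u_y = A e^{y}
Term by term:
  u_x = 0
  -u·u_y = - A^{2} e^{2 y}
So the left-hand side equals
  - A^{2} e^{2 y}
This must equal f(x, y) = - 4 e^{2 y} identically.
Matching coefficients of the independent functions:
  [e^{2 y}]:  - A^{2} = -4
These equations allow (A) = (-2) or (2).
Impose the point condition(s):
  u(0, 0) = -2  ⟹  A = -2
Only A = -2 satisfies everything.
Hence u(x, y) = - 2 e^{y}.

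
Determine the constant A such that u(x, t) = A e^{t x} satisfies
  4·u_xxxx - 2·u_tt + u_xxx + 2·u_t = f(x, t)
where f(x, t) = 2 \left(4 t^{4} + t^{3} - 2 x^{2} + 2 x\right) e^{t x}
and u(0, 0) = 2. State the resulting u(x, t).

Substitute the ansatz u = A e^{t x} into the left-hand side.
Derivatives of the ansatz:
  u_xxxx = A t^{4} e^{t x}
  u_tt = A x^{2} e^{t x}
  u_xxx = A t^{3} e^{t x}
  u_t = A x e^{t x}
Term by term:
  4·u_xxxx = 4 A t^{4} e^{t x}
  -2·u_tt = - 2 A x^{2} e^{t x}
  u_xxx = A t^{3} e^{t x}
  2·u_t = 2 A x e^{t x}
So the left-hand side equals
  4 A t^{4} e^{t x} + A t^{3} e^{t x} - 2 A x^{2} e^{t x} + 2 A x e^{t x}
This must equal f(x, t) identically; expanded, f = 8 t^{4} e^{t x} + 2 t^{3} e^{t x} - 4 x^{2} e^{t x} + 4 x e^{t x}.
Matching coefficients of the independent functions:
  [t^{3} e^{t x}]:  A = 2
  [t^{4} e^{t x}]:  4 A = 8
  [x e^{t x}]:  2 A = 4
  [x^{2} e^{t x}]:  - 2 A = -4
Solving: A = 2.
Check against the point condition:
  u(0, 0) = 2  ⟹  A = 2  ✓
Hence u(x, t) = 2 e^{t x}.

Answer: u(x, t) = 2 e^{t x}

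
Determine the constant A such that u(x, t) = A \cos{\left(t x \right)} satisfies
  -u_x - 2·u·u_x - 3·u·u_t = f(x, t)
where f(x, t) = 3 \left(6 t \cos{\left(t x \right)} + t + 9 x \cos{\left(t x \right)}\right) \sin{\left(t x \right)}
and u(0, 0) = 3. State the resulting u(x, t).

Answer: u(x, t) = 3 \cos{\left(t x \right)}

Derivation:
Substitute the ansatz u = A \cos{\left(t x \right)} into the left-hand side.
Derivatives of the ansatz:
  u_x = - A t \sin{\left(t x \right)}
  u_t = - A x \sin{\left(t x \right)}
Term by term:
  -u_x = A t \sin{\left(t x \right)}
  -2·u·u_x = 2 A^{2} t \sin{\left(t x \right)} \cos{\left(t x \right)}
  -3·u·u_t = 3 A^{2} x \sin{\left(t x \right)} \cos{\left(t x \right)}
So the left-hand side equals
  2 A^{2} t \sin{\left(t x \right)} \cos{\left(t x \right)} + 3 A^{2} x \sin{\left(t x \right)} \cos{\left(t x \right)} + A t \sin{\left(t x \right)}
This must equal f(x, t) identically; expanded, f = 18 t \sin{\left(t x \right)} \cos{\left(t x \right)} + 3 t \sin{\left(t x \right)} + 27 x \sin{\left(t x \right)} \cos{\left(t x \right)}.
Matching coefficients of the independent functions:
  [t \sin{\left(t x \right)}]:  A = 3
  [t \sin{\left(t x \right)} \cos{\left(t x \right)}]:  2 A^{2} = 18
  [x \sin{\left(t x \right)} \cos{\left(t x \right)}]:  3 A^{2} = 27
Solving: A = 3.
Check against the point condition:
  u(0, 0) = 3  ⟹  A = 3  ✓
Hence u(x, t) = 3 \cos{\left(t x \right)}.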